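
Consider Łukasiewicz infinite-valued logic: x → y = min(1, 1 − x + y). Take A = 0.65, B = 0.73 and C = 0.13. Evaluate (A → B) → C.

A → B = min(1, 1 − 0.65 + 0.73) = min(1, 1.08) = 1.00
(A → B) → C = min(1, 1 − 1.00 + 0.13) = min(1, 0.13) = 0.13

0.13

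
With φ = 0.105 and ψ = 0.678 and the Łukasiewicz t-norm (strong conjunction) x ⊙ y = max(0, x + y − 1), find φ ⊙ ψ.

φ ⊙ ψ = max(0, 0.105 + 0.678 − 1) = max(0, -0.217) = 0.000
For comparison, the Gödel (minimum) t-norm min(x, y) would give 0.105.

0.000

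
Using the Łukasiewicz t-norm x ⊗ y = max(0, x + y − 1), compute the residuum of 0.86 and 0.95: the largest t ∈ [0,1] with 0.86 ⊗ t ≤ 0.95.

The residuum of the Łukasiewicz t-norm gives the supremum: min(1, 1 − 0.86 + 0.95).
1 − 0.86 + 0.95 = 1.09, so t = min(1, 1.09) = 1.00.
Check: 0.86 ⊗ 1.00 = max(0, 0.86) = 0.86 ≤ 0.95.

1.00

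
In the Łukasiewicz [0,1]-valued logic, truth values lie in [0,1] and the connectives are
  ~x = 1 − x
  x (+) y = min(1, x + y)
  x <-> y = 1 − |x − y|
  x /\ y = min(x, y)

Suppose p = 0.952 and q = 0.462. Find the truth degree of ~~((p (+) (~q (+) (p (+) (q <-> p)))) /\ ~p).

~q = 1 − 0.462 = 0.538
q <-> p = 1 − |0.462 − 0.952| = 1 − 0.490 = 0.510
p (+) (q <-> p) = min(1, 0.952 + 0.510) = min(1, 1.462) = 1.000
~q (+) (p (+) (q <-> p)) = min(1, 0.538 + 1.000) = min(1, 1.538) = 1.000
p (+) (~q (+) (p (+) (q <-> p))) = min(1, 0.952 + 1.000) = min(1, 1.952) = 1.000
~p = 1 − 0.952 = 0.048
(p (+) (~q (+) (p (+) (q <-> p)))) /\ ~p = min(1.000, 0.048) = 0.048
~((p (+) (~q (+) (p (+) (q <-> p)))) /\ ~p) = 1 − 0.048 = 0.952
~~((p (+) (~q (+) (p (+) (q <-> p)))) /\ ~p) = 1 − 0.952 = 0.048

0.048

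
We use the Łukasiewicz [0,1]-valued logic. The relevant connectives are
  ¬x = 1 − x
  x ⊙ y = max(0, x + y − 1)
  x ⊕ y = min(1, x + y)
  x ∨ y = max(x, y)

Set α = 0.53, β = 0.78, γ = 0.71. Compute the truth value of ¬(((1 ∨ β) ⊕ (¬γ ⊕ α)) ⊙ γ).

1 ∨ β = max(1.00, 0.78) = 1.00
¬γ = 1 − 0.71 = 0.29
¬γ ⊕ α = min(1, 0.29 + 0.53) = min(1, 0.82) = 0.82
(1 ∨ β) ⊕ (¬γ ⊕ α) = min(1, 1.00 + 0.82) = min(1, 1.82) = 1.00
((1 ∨ β) ⊕ (¬γ ⊕ α)) ⊙ γ = max(0, 1.00 + 0.71 − 1) = max(0, 0.71) = 0.71
¬(((1 ∨ β) ⊕ (¬γ ⊕ α)) ⊙ γ) = 1 − 0.71 = 0.29

0.29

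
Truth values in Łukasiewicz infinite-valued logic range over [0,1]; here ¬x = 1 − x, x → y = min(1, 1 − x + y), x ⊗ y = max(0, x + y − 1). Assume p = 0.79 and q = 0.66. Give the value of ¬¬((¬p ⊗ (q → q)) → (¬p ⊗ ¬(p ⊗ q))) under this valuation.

0.79

¬p = 1 − 0.79 = 0.21
q → q = min(1, 1 − 0.66 + 0.66) = min(1, 1.00) = 1.00
¬p ⊗ (q → q) = max(0, 0.21 + 1.00 − 1) = max(0, 0.21) = 0.21
p ⊗ q = max(0, 0.79 + 0.66 − 1) = max(0, 0.45) = 0.45
¬(p ⊗ q) = 1 − 0.45 = 0.55
¬p ⊗ ¬(p ⊗ q) = max(0, 0.21 + 0.55 − 1) = max(0, -0.24) = 0.00
(¬p ⊗ (q → q)) → (¬p ⊗ ¬(p ⊗ q)) = min(1, 1 − 0.21 + 0.00) = min(1, 0.79) = 0.79
¬((¬p ⊗ (q → q)) → (¬p ⊗ ¬(p ⊗ q))) = 1 − 0.79 = 0.21
¬¬((¬p ⊗ (q → q)) → (¬p ⊗ ¬(p ⊗ q))) = 1 − 0.21 = 0.79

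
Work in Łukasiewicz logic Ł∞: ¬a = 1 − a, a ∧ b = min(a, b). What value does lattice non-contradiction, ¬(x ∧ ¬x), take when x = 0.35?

0.65

¬x = 1 − 0.35 = 0.65
x ∧ ¬x = min(0.35, 0.65) = 0.35
¬(x ∧ ¬x) = 1 − 0.35 = 0.65
(The value 0.65 < 1 shows this instance is not satisfied; not a Ł∞-tautology — its value is 1 − min(a, 1−a).)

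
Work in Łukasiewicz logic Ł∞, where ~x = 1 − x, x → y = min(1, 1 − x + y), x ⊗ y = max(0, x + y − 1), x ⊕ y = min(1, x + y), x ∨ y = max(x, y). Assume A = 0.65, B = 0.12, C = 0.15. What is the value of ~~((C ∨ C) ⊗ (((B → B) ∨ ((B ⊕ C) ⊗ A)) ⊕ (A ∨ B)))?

C ∨ C = max(0.15, 0.15) = 0.15
B → B = min(1, 1 − 0.12 + 0.12) = min(1, 1.00) = 1.00
B ⊕ C = min(1, 0.12 + 0.15) = min(1, 0.27) = 0.27
(B ⊕ C) ⊗ A = max(0, 0.27 + 0.65 − 1) = max(0, -0.08) = 0.00
(B → B) ∨ ((B ⊕ C) ⊗ A) = max(1.00, 0.00) = 1.00
A ∨ B = max(0.65, 0.12) = 0.65
((B → B) ∨ ((B ⊕ C) ⊗ A)) ⊕ (A ∨ B) = min(1, 1.00 + 0.65) = min(1, 1.65) = 1.00
(C ∨ C) ⊗ (((B → B) ∨ ((B ⊕ C) ⊗ A)) ⊕ (A ∨ B)) = max(0, 0.15 + 1.00 − 1) = max(0, 0.15) = 0.15
~((C ∨ C) ⊗ (((B → B) ∨ ((B ⊕ C) ⊗ A)) ⊕ (A ∨ B))) = 1 − 0.15 = 0.85
~~((C ∨ C) ⊗ (((B → B) ∨ ((B ⊕ C) ⊗ A)) ⊕ (A ∨ B))) = 1 − 0.85 = 0.15

0.15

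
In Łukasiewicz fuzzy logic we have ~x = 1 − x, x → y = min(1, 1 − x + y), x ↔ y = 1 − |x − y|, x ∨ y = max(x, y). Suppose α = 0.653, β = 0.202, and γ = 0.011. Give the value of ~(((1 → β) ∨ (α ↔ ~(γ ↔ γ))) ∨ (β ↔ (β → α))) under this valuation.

0.653

1 → β = min(1, 1 − 1.000 + 0.202) = min(1, 0.202) = 0.202
γ ↔ γ = 1 − |0.011 − 0.011| = 1 − 0.000 = 1.000
~(γ ↔ γ) = 1 − 1.000 = 0.000
α ↔ ~(γ ↔ γ) = 1 − |0.653 − 0.000| = 1 − 0.653 = 0.347
(1 → β) ∨ (α ↔ ~(γ ↔ γ)) = max(0.202, 0.347) = 0.347
β → α = min(1, 1 − 0.202 + 0.653) = min(1, 1.451) = 1.000
β ↔ (β → α) = 1 − |0.202 − 1.000| = 1 − 0.798 = 0.202
((1 → β) ∨ (α ↔ ~(γ ↔ γ))) ∨ (β ↔ (β → α)) = max(0.347, 0.202) = 0.347
~(((1 → β) ∨ (α ↔ ~(γ ↔ γ))) ∨ (β ↔ (β → α))) = 1 − 0.347 = 0.653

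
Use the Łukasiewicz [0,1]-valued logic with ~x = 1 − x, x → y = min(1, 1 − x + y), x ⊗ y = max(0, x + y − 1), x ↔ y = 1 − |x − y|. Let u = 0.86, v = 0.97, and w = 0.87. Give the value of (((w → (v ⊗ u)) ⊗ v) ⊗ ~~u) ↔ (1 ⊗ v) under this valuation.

0.82

v ⊗ u = max(0, 0.97 + 0.86 − 1) = max(0, 0.83) = 0.83
w → (v ⊗ u) = min(1, 1 − 0.87 + 0.83) = min(1, 0.96) = 0.96
(w → (v ⊗ u)) ⊗ v = max(0, 0.96 + 0.97 − 1) = max(0, 0.93) = 0.93
~u = 1 − 0.86 = 0.14
~~u = 1 − 0.14 = 0.86
((w → (v ⊗ u)) ⊗ v) ⊗ ~~u = max(0, 0.93 + 0.86 − 1) = max(0, 0.79) = 0.79
1 ⊗ v = max(0, 1.00 + 0.97 − 1) = max(0, 0.97) = 0.97
(((w → (v ⊗ u)) ⊗ v) ⊗ ~~u) ↔ (1 ⊗ v) = 1 − |0.79 − 0.97| = 1 − 0.18 = 0.82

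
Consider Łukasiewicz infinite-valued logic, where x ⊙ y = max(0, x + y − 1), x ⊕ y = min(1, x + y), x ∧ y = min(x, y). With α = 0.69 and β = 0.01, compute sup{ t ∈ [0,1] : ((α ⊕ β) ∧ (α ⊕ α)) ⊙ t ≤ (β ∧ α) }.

0.31

α ⊕ β = min(1, 0.69 + 0.01) = min(1, 0.70) = 0.70
α ⊕ α = min(1, 0.69 + 0.69) = min(1, 1.38) = 1.00
(α ⊕ β) ∧ (α ⊕ α) = min(0.70, 1.00) = 0.70
So the left factor is (α ⊕ β) ∧ (α ⊕ α) = 0.70.
β ∧ α = min(0.01, 0.69) = 0.01
So the right-hand bound is β ∧ α = 0.01.
The residuum of the Łukasiewicz t-norm gives the supremum: min(1, 1 − 0.70 + 0.01).
1 − 0.70 + 0.01 = 0.31, so t = min(1, 0.31) = 0.31.
Check: 0.70 ⊙ 0.31 = max(0, 0.01) = 0.01 ≤ 0.01.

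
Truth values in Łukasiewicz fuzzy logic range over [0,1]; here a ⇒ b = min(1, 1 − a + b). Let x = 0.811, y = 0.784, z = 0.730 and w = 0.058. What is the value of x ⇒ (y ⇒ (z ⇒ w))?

z ⇒ w = min(1, 1 − 0.730 + 0.058) = min(1, 0.328) = 0.328
y ⇒ (z ⇒ w) = min(1, 1 − 0.784 + 0.328) = min(1, 0.544) = 0.544
x ⇒ (y ⇒ (z ⇒ w)) = min(1, 1 − 0.811 + 0.544) = min(1, 0.733) = 0.733

0.733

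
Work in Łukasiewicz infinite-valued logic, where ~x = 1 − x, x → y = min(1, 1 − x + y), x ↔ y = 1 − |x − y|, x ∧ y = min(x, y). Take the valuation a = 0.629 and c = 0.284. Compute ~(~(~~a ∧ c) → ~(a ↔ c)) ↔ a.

~a = 1 − 0.629 = 0.371
~~a = 1 − 0.371 = 0.629
~~a ∧ c = min(0.629, 0.284) = 0.284
~(~~a ∧ c) = 1 − 0.284 = 0.716
a ↔ c = 1 − |0.629 − 0.284| = 1 − 0.345 = 0.655
~(a ↔ c) = 1 − 0.655 = 0.345
~(~~a ∧ c) → ~(a ↔ c) = min(1, 1 − 0.716 + 0.345) = min(1, 0.629) = 0.629
~(~(~~a ∧ c) → ~(a ↔ c)) = 1 − 0.629 = 0.371
~(~(~~a ∧ c) → ~(a ↔ c)) ↔ a = 1 − |0.371 − 0.629| = 1 − 0.258 = 0.742

0.742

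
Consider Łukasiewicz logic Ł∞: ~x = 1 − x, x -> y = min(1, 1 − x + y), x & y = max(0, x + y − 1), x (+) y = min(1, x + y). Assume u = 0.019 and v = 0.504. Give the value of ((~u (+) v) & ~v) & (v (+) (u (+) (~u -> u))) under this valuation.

0.057

~u = 1 − 0.019 = 0.981
~u (+) v = min(1, 0.981 + 0.504) = min(1, 1.485) = 1.000
~v = 1 − 0.504 = 0.496
(~u (+) v) & ~v = max(0, 1.000 + 0.496 − 1) = max(0, 0.496) = 0.496
~u -> u = min(1, 1 − 0.981 + 0.019) = min(1, 0.038) = 0.038
u (+) (~u -> u) = min(1, 0.019 + 0.038) = min(1, 0.057) = 0.057
v (+) (u (+) (~u -> u)) = min(1, 0.504 + 0.057) = min(1, 0.561) = 0.561
((~u (+) v) & ~v) & (v (+) (u (+) (~u -> u))) = max(0, 0.496 + 0.561 − 1) = max(0, 0.057) = 0.057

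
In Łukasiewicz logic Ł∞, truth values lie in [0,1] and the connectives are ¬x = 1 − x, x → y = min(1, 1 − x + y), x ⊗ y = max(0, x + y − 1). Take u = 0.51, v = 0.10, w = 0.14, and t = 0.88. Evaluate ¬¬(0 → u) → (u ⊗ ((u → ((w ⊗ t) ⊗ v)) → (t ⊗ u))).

0.41

0 → u = min(1, 1 − 0.00 + 0.51) = min(1, 1.51) = 1.00
¬(0 → u) = 1 − 1.00 = 0.00
¬¬(0 → u) = 1 − 0.00 = 1.00
w ⊗ t = max(0, 0.14 + 0.88 − 1) = max(0, 0.02) = 0.02
(w ⊗ t) ⊗ v = max(0, 0.02 + 0.10 − 1) = max(0, -0.88) = 0.00
u → ((w ⊗ t) ⊗ v) = min(1, 1 − 0.51 + 0.00) = min(1, 0.49) = 0.49
t ⊗ u = max(0, 0.88 + 0.51 − 1) = max(0, 0.39) = 0.39
(u → ((w ⊗ t) ⊗ v)) → (t ⊗ u) = min(1, 1 − 0.49 + 0.39) = min(1, 0.90) = 0.90
u ⊗ ((u → ((w ⊗ t) ⊗ v)) → (t ⊗ u)) = max(0, 0.51 + 0.90 − 1) = max(0, 0.41) = 0.41
¬¬(0 → u) → (u ⊗ ((u → ((w ⊗ t) ⊗ v)) → (t ⊗ u))) = min(1, 1 − 1.00 + 0.41) = min(1, 0.41) = 0.41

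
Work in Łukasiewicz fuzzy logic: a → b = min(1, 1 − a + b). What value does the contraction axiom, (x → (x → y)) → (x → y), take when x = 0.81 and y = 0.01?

0.81

x → y = min(1, 1 − 0.81 + 0.01) = min(1, 0.20) = 0.20
x → (x → y) = min(1, 1 − 0.81 + 0.20) = min(1, 0.39) = 0.39
(x → (x → y)) → (x → y) = min(1, 1 − 0.39 + 0.20) = min(1, 0.81) = 0.81
(The value 0.81 < 1 shows this instance is not satisfied; fails in Ł∞ (the t-norm is not idempotent).)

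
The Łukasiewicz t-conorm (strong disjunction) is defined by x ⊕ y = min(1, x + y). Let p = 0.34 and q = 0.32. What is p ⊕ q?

p ⊕ q = min(1, 0.34 + 0.32) = min(1, 0.66) = 0.66
For comparison, the Gödel t-conorm max(x, y) would give 0.34.

0.66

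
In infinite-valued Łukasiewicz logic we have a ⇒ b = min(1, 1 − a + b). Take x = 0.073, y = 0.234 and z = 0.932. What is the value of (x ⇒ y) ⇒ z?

0.932

x ⇒ y = min(1, 1 − 0.073 + 0.234) = min(1, 1.161) = 1.000
(x ⇒ y) ⇒ z = min(1, 1 − 1.000 + 0.932) = min(1, 0.932) = 0.932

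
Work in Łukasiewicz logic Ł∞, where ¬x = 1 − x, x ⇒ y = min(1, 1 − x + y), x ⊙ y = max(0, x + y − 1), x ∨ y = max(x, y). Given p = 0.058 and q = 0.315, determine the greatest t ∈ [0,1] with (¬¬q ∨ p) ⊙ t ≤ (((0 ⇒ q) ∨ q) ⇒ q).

¬q = 1 − 0.315 = 0.685
¬¬q = 1 − 0.685 = 0.315
¬¬q ∨ p = max(0.315, 0.058) = 0.315
So the left factor is ¬¬q ∨ p = 0.315.
0 ⇒ q = min(1, 1 − 0.000 + 0.315) = min(1, 1.315) = 1.000
(0 ⇒ q) ∨ q = max(1.000, 0.315) = 1.000
((0 ⇒ q) ∨ q) ⇒ q = min(1, 1 − 1.000 + 0.315) = min(1, 0.315) = 0.315
So the right-hand bound is ((0 ⇒ q) ∨ q) ⇒ q = 0.315.
The residuum of the Łukasiewicz t-norm gives the supremum: min(1, 1 − 0.315 + 0.315).
1 − 0.315 + 0.315 = 1.000, so t = min(1, 1.000) = 1.000.
Check: 0.315 ⊙ 1.000 = max(0, 0.315) = 0.315 ≤ 0.315.

1.000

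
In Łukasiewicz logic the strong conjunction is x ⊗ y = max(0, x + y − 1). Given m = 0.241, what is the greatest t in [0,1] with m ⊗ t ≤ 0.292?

The residuum of the Łukasiewicz t-norm gives the supremum: min(1, 1 − 0.241 + 0.292).
1 − 0.241 + 0.292 = 1.051, so t = min(1, 1.051) = 1.000.
Check: 0.241 ⊗ 1.000 = max(0, 0.241) = 0.241 ≤ 0.292.

1.000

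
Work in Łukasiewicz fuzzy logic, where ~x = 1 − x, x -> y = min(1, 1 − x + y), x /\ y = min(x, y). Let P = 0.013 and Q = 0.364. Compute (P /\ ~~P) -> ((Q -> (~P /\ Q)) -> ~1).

~P = 1 − 0.013 = 0.987
~~P = 1 − 0.987 = 0.013
P /\ ~~P = min(0.013, 0.013) = 0.013
~P /\ Q = min(0.987, 0.364) = 0.364
Q -> (~P /\ Q) = min(1, 1 − 0.364 + 0.364) = min(1, 1.000) = 1.000
~1 = 1 − 1.000 = 0.000
(Q -> (~P /\ Q)) -> ~1 = min(1, 1 − 1.000 + 0.000) = min(1, 0.000) = 0.000
(P /\ ~~P) -> ((Q -> (~P /\ Q)) -> ~1) = min(1, 1 − 0.013 + 0.000) = min(1, 0.987) = 0.987

0.987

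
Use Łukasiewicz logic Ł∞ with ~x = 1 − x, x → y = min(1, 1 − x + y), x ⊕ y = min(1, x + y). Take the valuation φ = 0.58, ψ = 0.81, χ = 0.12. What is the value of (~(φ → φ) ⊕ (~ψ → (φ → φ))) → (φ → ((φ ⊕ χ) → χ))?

0.84

φ → φ = min(1, 1 − 0.58 + 0.58) = min(1, 1.00) = 1.00
~(φ → φ) = 1 − 1.00 = 0.00
~ψ = 1 − 0.81 = 0.19
~ψ → (φ → φ) = min(1, 1 − 0.19 + 1.00) = min(1, 1.81) = 1.00
~(φ → φ) ⊕ (~ψ → (φ → φ)) = min(1, 0.00 + 1.00) = min(1, 1.00) = 1.00
φ ⊕ χ = min(1, 0.58 + 0.12) = min(1, 0.70) = 0.70
(φ ⊕ χ) → χ = min(1, 1 − 0.70 + 0.12) = min(1, 0.42) = 0.42
φ → ((φ ⊕ χ) → χ) = min(1, 1 − 0.58 + 0.42) = min(1, 0.84) = 0.84
(~(φ → φ) ⊕ (~ψ → (φ → φ))) → (φ → ((φ ⊕ χ) → χ)) = min(1, 1 − 1.00 + 0.84) = min(1, 0.84) = 0.84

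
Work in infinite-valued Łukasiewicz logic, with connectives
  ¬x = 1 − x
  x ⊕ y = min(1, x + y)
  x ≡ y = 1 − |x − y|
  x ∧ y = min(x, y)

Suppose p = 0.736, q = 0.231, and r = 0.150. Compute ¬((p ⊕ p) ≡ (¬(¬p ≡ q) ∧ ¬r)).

p ⊕ p = min(1, 0.736 + 0.736) = min(1, 1.472) = 1.000
¬p = 1 − 0.736 = 0.264
¬p ≡ q = 1 − |0.264 − 0.231| = 1 − 0.033 = 0.967
¬(¬p ≡ q) = 1 − 0.967 = 0.033
¬r = 1 − 0.150 = 0.850
¬(¬p ≡ q) ∧ ¬r = min(0.033, 0.850) = 0.033
(p ⊕ p) ≡ (¬(¬p ≡ q) ∧ ¬r) = 1 − |1.000 − 0.033| = 1 − 0.967 = 0.033
¬((p ⊕ p) ≡ (¬(¬p ≡ q) ∧ ¬r)) = 1 − 0.033 = 0.967

0.967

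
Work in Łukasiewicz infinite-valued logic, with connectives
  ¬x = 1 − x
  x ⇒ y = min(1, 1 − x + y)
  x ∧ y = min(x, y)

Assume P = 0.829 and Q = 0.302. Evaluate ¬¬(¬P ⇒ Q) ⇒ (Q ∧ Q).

¬P = 1 − 0.829 = 0.171
¬P ⇒ Q = min(1, 1 − 0.171 + 0.302) = min(1, 1.131) = 1.000
¬(¬P ⇒ Q) = 1 − 1.000 = 0.000
¬¬(¬P ⇒ Q) = 1 − 0.000 = 1.000
Q ∧ Q = min(0.302, 0.302) = 0.302
¬¬(¬P ⇒ Q) ⇒ (Q ∧ Q) = min(1, 1 − 1.000 + 0.302) = min(1, 0.302) = 0.302

0.302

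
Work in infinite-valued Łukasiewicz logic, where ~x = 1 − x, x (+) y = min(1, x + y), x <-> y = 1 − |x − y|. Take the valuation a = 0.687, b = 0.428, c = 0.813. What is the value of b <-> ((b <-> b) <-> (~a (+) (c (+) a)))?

0.428

b <-> b = 1 − |0.428 − 0.428| = 1 − 0.000 = 1.000
~a = 1 − 0.687 = 0.313
c (+) a = min(1, 0.813 + 0.687) = min(1, 1.500) = 1.000
~a (+) (c (+) a) = min(1, 0.313 + 1.000) = min(1, 1.313) = 1.000
(b <-> b) <-> (~a (+) (c (+) a)) = 1 − |1.000 − 1.000| = 1 − 0.000 = 1.000
b <-> ((b <-> b) <-> (~a (+) (c (+) a))) = 1 − |0.428 − 1.000| = 1 − 0.572 = 0.428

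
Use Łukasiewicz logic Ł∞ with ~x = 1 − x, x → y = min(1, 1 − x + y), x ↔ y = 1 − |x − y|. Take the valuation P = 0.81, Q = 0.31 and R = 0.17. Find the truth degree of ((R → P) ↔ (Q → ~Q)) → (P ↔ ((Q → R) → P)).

0.86

R → P = min(1, 1 − 0.17 + 0.81) = min(1, 1.64) = 1.00
~Q = 1 − 0.31 = 0.69
Q → ~Q = min(1, 1 − 0.31 + 0.69) = min(1, 1.38) = 1.00
(R → P) ↔ (Q → ~Q) = 1 − |1.00 − 1.00| = 1 − 0.00 = 1.00
Q → R = min(1, 1 − 0.31 + 0.17) = min(1, 0.86) = 0.86
(Q → R) → P = min(1, 1 − 0.86 + 0.81) = min(1, 0.95) = 0.95
P ↔ ((Q → R) → P) = 1 − |0.81 − 0.95| = 1 − 0.14 = 0.86
((R → P) ↔ (Q → ~Q)) → (P ↔ ((Q → R) → P)) = min(1, 1 − 1.00 + 0.86) = min(1, 0.86) = 0.86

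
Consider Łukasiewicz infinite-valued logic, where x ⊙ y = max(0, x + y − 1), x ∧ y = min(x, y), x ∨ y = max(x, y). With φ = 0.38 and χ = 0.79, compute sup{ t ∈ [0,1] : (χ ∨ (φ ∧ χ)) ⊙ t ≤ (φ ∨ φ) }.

φ ∧ χ = min(0.38, 0.79) = 0.38
χ ∨ (φ ∧ χ) = max(0.79, 0.38) = 0.79
So the left factor is χ ∨ (φ ∧ χ) = 0.79.
φ ∨ φ = max(0.38, 0.38) = 0.38
So the right-hand bound is φ ∨ φ = 0.38.
The residuum of the Łukasiewicz t-norm gives the supremum: min(1, 1 − 0.79 + 0.38).
1 − 0.79 + 0.38 = 0.59, so t = min(1, 0.59) = 0.59.
Check: 0.79 ⊙ 0.59 = max(0, 0.38) = 0.38 ≤ 0.38.

0.59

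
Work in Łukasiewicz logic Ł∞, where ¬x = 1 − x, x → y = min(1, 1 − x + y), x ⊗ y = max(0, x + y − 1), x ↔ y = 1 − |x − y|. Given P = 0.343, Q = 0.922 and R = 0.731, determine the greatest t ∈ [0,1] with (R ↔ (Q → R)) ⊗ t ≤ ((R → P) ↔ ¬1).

0.466

Q → R = min(1, 1 − 0.922 + 0.731) = min(1, 0.809) = 0.809
R ↔ (Q → R) = 1 − |0.731 − 0.809| = 1 − 0.078 = 0.922
So the left factor is R ↔ (Q → R) = 0.922.
R → P = min(1, 1 − 0.731 + 0.343) = min(1, 0.612) = 0.612
¬1 = 1 − 1.000 = 0.000
(R → P) ↔ ¬1 = 1 − |0.612 − 0.000| = 1 − 0.612 = 0.388
So the right-hand bound is (R → P) ↔ ¬1 = 0.388.
The residuum of the Łukasiewicz t-norm gives the supremum: min(1, 1 − 0.922 + 0.388).
1 − 0.922 + 0.388 = 0.466, so t = min(1, 0.466) = 0.466.
Check: 0.922 ⊗ 0.466 = max(0, 0.388) = 0.388 ≤ 0.388.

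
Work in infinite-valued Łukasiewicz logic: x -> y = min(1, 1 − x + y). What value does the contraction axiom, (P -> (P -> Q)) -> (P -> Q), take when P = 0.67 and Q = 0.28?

P -> Q = min(1, 1 − 0.67 + 0.28) = min(1, 0.61) = 0.61
P -> (P -> Q) = min(1, 1 − 0.67 + 0.61) = min(1, 0.94) = 0.94
(P -> (P -> Q)) -> (P -> Q) = min(1, 1 − 0.94 + 0.61) = min(1, 0.67) = 0.67
(The value 0.67 < 1 shows this instance is not satisfied; fails in Ł∞ (the t-norm is not idempotent).)

0.67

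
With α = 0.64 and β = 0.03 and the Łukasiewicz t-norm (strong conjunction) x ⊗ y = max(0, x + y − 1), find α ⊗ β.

α ⊗ β = max(0, 0.64 + 0.03 − 1) = max(0, -0.33) = 0.00
For comparison, the Gödel (minimum) t-norm min(x, y) would give 0.03.

0.00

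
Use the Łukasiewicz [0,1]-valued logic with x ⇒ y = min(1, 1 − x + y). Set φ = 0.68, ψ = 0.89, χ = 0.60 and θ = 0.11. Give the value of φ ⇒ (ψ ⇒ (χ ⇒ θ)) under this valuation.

χ ⇒ θ = min(1, 1 − 0.60 + 0.11) = min(1, 0.51) = 0.51
ψ ⇒ (χ ⇒ θ) = min(1, 1 − 0.89 + 0.51) = min(1, 0.62) = 0.62
φ ⇒ (ψ ⇒ (χ ⇒ θ)) = min(1, 1 − 0.68 + 0.62) = min(1, 0.94) = 0.94

0.94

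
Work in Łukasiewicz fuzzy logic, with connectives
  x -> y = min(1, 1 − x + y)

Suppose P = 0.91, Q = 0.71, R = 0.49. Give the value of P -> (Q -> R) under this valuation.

0.87

Q -> R = min(1, 1 − 0.71 + 0.49) = min(1, 0.78) = 0.78
P -> (Q -> R) = min(1, 1 − 0.91 + 0.78) = min(1, 0.87) = 0.87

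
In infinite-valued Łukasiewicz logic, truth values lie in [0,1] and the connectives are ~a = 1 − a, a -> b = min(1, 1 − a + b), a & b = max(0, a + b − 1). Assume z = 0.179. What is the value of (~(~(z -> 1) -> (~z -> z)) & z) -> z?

z -> 1 = min(1, 1 − 0.179 + 1.000) = min(1, 1.821) = 1.000
~(z -> 1) = 1 − 1.000 = 0.000
~z = 1 − 0.179 = 0.821
~z -> z = min(1, 1 − 0.821 + 0.179) = min(1, 0.358) = 0.358
~(z -> 1) -> (~z -> z) = min(1, 1 − 0.000 + 0.358) = min(1, 1.358) = 1.000
~(~(z -> 1) -> (~z -> z)) = 1 − 1.000 = 0.000
~(~(z -> 1) -> (~z -> z)) & z = max(0, 0.000 + 0.179 − 1) = max(0, -0.821) = 0.000
(~(~(z -> 1) -> (~z -> z)) & z) -> z = min(1, 1 − 0.000 + 0.179) = min(1, 1.179) = 1.000

1.000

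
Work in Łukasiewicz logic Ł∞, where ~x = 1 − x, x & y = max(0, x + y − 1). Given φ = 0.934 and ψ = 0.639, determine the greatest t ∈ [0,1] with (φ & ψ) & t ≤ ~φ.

0.493

φ & ψ = max(0, 0.934 + 0.639 − 1) = max(0, 0.573) = 0.573
So the left factor is φ & ψ = 0.573.
~φ = 1 − 0.934 = 0.066
So the right-hand bound is ~φ = 0.066.
The residuum of the Łukasiewicz t-norm gives the supremum: min(1, 1 − 0.573 + 0.066).
1 − 0.573 + 0.066 = 0.493, so t = min(1, 0.493) = 0.493.
Check: 0.573 & 0.493 = max(0, 0.066) = 0.066 ≤ 0.066.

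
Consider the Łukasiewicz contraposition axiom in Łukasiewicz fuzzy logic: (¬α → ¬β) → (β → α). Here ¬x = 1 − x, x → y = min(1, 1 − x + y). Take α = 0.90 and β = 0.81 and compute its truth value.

1.00

¬α = 1 − 0.90 = 0.10
¬β = 1 − 0.81 = 0.19
¬α → ¬β = min(1, 1 − 0.10 + 0.19) = min(1, 1.09) = 1.00
β → α = min(1, 1 − 0.81 + 0.90) = min(1, 1.09) = 1.00
(¬α → ¬β) → (β → α) = min(1, 1 − 1.00 + 1.00) = min(1, 1.00) = 1.00
(As expected: an axiom of Ł∞, always 1.)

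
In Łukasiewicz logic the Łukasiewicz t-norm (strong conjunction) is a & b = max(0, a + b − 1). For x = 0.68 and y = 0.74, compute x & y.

x & y = max(0, 0.68 + 0.74 − 1) = max(0, 0.42) = 0.42
For comparison, the Gödel (minimum) t-norm min(a, b) would give 0.68.

0.42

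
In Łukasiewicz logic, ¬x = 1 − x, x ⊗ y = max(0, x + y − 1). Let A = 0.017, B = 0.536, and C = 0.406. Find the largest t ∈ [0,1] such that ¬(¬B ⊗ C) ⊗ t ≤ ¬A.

¬B = 1 − 0.536 = 0.464
¬B ⊗ C = max(0, 0.464 + 0.406 − 1) = max(0, -0.130) = 0.000
¬(¬B ⊗ C) = 1 − 0.000 = 1.000
So the left factor is ¬(¬B ⊗ C) = 1.000.
¬A = 1 − 0.017 = 0.983
So the right-hand bound is ¬A = 0.983.
The residuum of the Łukasiewicz t-norm gives the supremum: min(1, 1 − 1.000 + 0.983).
1 − 1.000 + 0.983 = 0.983, so t = min(1, 0.983) = 0.983.
Check: 1.000 ⊗ 0.983 = max(0, 0.983) = 0.983 ≤ 0.983.

0.983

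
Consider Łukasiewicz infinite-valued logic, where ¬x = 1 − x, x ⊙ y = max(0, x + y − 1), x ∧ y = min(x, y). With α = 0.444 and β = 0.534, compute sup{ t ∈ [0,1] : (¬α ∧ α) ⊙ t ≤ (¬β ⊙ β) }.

¬α = 1 − 0.444 = 0.556
¬α ∧ α = min(0.556, 0.444) = 0.444
So the left factor is ¬α ∧ α = 0.444.
¬β = 1 − 0.534 = 0.466
¬β ⊙ β = max(0, 0.466 + 0.534 − 1) = max(0, 0.000) = 0.000
So the right-hand bound is ¬β ⊙ β = 0.000.
The residuum of the Łukasiewicz t-norm gives the supremum: min(1, 1 − 0.444 + 0.000).
1 − 0.444 + 0.000 = 0.556, so t = min(1, 0.556) = 0.556.
Check: 0.444 ⊙ 0.556 = max(0, 0.000) = 0.000 ≤ 0.000.

0.556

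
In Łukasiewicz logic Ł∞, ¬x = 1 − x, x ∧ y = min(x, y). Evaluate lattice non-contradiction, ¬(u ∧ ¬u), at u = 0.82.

0.82

¬u = 1 − 0.82 = 0.18
u ∧ ¬u = min(0.82, 0.18) = 0.18
¬(u ∧ ¬u) = 1 − 0.18 = 0.82
(The value 0.82 < 1 shows this instance is not satisfied; not a Ł∞-tautology — its value is 1 − min(a, 1−a).)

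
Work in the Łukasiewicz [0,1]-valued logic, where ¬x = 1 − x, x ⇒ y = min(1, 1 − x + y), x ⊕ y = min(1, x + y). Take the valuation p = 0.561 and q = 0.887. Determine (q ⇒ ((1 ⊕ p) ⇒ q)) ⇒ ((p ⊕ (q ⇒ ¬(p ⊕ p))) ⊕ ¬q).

0.787

1 ⊕ p = min(1, 1.000 + 0.561) = min(1, 1.561) = 1.000
(1 ⊕ p) ⇒ q = min(1, 1 − 1.000 + 0.887) = min(1, 0.887) = 0.887
q ⇒ ((1 ⊕ p) ⇒ q) = min(1, 1 − 0.887 + 0.887) = min(1, 1.000) = 1.000
p ⊕ p = min(1, 0.561 + 0.561) = min(1, 1.122) = 1.000
¬(p ⊕ p) = 1 − 1.000 = 0.000
q ⇒ ¬(p ⊕ p) = min(1, 1 − 0.887 + 0.000) = min(1, 0.113) = 0.113
p ⊕ (q ⇒ ¬(p ⊕ p)) = min(1, 0.561 + 0.113) = min(1, 0.674) = 0.674
¬q = 1 − 0.887 = 0.113
(p ⊕ (q ⇒ ¬(p ⊕ p))) ⊕ ¬q = min(1, 0.674 + 0.113) = min(1, 0.787) = 0.787
(q ⇒ ((1 ⊕ p) ⇒ q)) ⇒ ((p ⊕ (q ⇒ ¬(p ⊕ p))) ⊕ ¬q) = min(1, 1 − 1.000 + 0.787) = min(1, 0.787) = 0.787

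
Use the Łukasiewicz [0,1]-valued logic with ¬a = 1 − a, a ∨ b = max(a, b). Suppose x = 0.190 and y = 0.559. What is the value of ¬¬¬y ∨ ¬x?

¬y = 1 − 0.559 = 0.441
¬¬y = 1 − 0.441 = 0.559
¬¬¬y = 1 − 0.559 = 0.441
¬x = 1 − 0.190 = 0.810
¬¬¬y ∨ ¬x = max(0.441, 0.810) = 0.810

0.810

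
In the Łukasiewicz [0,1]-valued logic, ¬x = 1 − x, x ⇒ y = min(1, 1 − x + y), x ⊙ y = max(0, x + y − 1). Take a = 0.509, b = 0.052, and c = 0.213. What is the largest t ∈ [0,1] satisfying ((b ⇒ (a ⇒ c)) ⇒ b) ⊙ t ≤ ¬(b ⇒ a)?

0.948

a ⇒ c = min(1, 1 − 0.509 + 0.213) = min(1, 0.704) = 0.704
b ⇒ (a ⇒ c) = min(1, 1 − 0.052 + 0.704) = min(1, 1.652) = 1.000
(b ⇒ (a ⇒ c)) ⇒ b = min(1, 1 − 1.000 + 0.052) = min(1, 0.052) = 0.052
So the left factor is (b ⇒ (a ⇒ c)) ⇒ b = 0.052.
b ⇒ a = min(1, 1 − 0.052 + 0.509) = min(1, 1.457) = 1.000
¬(b ⇒ a) = 1 − 1.000 = 0.000
So the right-hand bound is ¬(b ⇒ a) = 0.000.
The residuum of the Łukasiewicz t-norm gives the supremum: min(1, 1 − 0.052 + 0.000).
1 − 0.052 + 0.000 = 0.948, so t = min(1, 0.948) = 0.948.
Check: 0.052 ⊙ 0.948 = max(0, 0.000) = 0.000 ≤ 0.000.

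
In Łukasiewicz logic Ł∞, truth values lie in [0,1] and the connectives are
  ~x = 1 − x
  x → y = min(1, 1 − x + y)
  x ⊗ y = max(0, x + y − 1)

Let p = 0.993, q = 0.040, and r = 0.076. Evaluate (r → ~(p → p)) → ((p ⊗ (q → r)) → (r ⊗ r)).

p → p = min(1, 1 − 0.993 + 0.993) = min(1, 1.000) = 1.000
~(p → p) = 1 − 1.000 = 0.000
r → ~(p → p) = min(1, 1 − 0.076 + 0.000) = min(1, 0.924) = 0.924
q → r = min(1, 1 − 0.040 + 0.076) = min(1, 1.036) = 1.000
p ⊗ (q → r) = max(0, 0.993 + 1.000 − 1) = max(0, 0.993) = 0.993
r ⊗ r = max(0, 0.076 + 0.076 − 1) = max(0, -0.848) = 0.000
(p ⊗ (q → r)) → (r ⊗ r) = min(1, 1 − 0.993 + 0.000) = min(1, 0.007) = 0.007
(r → ~(p → p)) → ((p ⊗ (q → r)) → (r ⊗ r)) = min(1, 1 − 0.924 + 0.007) = min(1, 0.083) = 0.083

0.083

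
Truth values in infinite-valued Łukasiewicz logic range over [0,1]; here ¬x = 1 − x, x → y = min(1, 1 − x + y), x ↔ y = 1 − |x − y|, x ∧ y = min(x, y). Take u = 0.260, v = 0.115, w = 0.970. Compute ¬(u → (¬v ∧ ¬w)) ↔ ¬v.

¬v = 1 − 0.115 = 0.885
¬w = 1 − 0.970 = 0.030
¬v ∧ ¬w = min(0.885, 0.030) = 0.030
u → (¬v ∧ ¬w) = min(1, 1 − 0.260 + 0.030) = min(1, 0.770) = 0.770
¬(u → (¬v ∧ ¬w)) = 1 − 0.770 = 0.230
¬(u → (¬v ∧ ¬w)) ↔ ¬v = 1 − |0.230 − 0.885| = 1 − 0.655 = 0.345

0.345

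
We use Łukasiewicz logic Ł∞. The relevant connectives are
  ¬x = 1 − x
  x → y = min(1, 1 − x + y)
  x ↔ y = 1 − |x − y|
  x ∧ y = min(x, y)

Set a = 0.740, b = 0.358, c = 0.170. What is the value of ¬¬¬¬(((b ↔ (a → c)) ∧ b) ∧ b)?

0.358

a → c = min(1, 1 − 0.740 + 0.170) = min(1, 0.430) = 0.430
b ↔ (a → c) = 1 − |0.358 − 0.430| = 1 − 0.072 = 0.928
(b ↔ (a → c)) ∧ b = min(0.928, 0.358) = 0.358
((b ↔ (a → c)) ∧ b) ∧ b = min(0.358, 0.358) = 0.358
¬(((b ↔ (a → c)) ∧ b) ∧ b) = 1 − 0.358 = 0.642
¬¬(((b ↔ (a → c)) ∧ b) ∧ b) = 1 − 0.642 = 0.358
¬¬¬(((b ↔ (a → c)) ∧ b) ∧ b) = 1 − 0.358 = 0.642
¬¬¬¬(((b ↔ (a → c)) ∧ b) ∧ b) = 1 − 0.642 = 0.358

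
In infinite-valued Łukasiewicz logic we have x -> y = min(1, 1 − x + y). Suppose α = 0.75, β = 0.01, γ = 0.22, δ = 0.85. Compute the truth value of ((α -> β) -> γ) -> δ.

α -> β = min(1, 1 − 0.75 + 0.01) = min(1, 0.26) = 0.26
(α -> β) -> γ = min(1, 1 − 0.26 + 0.22) = min(1, 0.96) = 0.96
((α -> β) -> γ) -> δ = min(1, 1 − 0.96 + 0.85) = min(1, 0.89) = 0.89

0.89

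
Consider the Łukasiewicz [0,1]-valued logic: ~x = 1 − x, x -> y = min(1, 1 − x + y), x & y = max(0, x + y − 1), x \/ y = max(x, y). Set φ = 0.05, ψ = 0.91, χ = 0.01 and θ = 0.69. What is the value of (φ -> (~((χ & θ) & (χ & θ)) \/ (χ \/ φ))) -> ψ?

χ & θ = max(0, 0.01 + 0.69 − 1) = max(0, -0.30) = 0.00
(χ & θ) & (χ & θ) = max(0, 0.00 + 0.00 − 1) = max(0, -1.00) = 0.00
~((χ & θ) & (χ & θ)) = 1 − 0.00 = 1.00
χ \/ φ = max(0.01, 0.05) = 0.05
~((χ & θ) & (χ & θ)) \/ (χ \/ φ) = max(1.00, 0.05) = 1.00
φ -> (~((χ & θ) & (χ & θ)) \/ (χ \/ φ)) = min(1, 1 − 0.05 + 1.00) = min(1, 1.95) = 1.00
(φ -> (~((χ & θ) & (χ & θ)) \/ (χ \/ φ))) -> ψ = min(1, 1 − 1.00 + 0.91) = min(1, 0.91) = 0.91

0.91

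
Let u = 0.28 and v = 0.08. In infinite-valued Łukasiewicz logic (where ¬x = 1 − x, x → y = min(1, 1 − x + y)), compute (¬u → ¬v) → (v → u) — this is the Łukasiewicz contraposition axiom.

¬u = 1 − 0.28 = 0.72
¬v = 1 − 0.08 = 0.92
¬u → ¬v = min(1, 1 − 0.72 + 0.92) = min(1, 1.20) = 1.00
v → u = min(1, 1 − 0.08 + 0.28) = min(1, 1.20) = 1.00
(¬u → ¬v) → (v → u) = min(1, 1 − 1.00 + 1.00) = min(1, 1.00) = 1.00
(As expected: an axiom of Ł∞, always 1.)

1.00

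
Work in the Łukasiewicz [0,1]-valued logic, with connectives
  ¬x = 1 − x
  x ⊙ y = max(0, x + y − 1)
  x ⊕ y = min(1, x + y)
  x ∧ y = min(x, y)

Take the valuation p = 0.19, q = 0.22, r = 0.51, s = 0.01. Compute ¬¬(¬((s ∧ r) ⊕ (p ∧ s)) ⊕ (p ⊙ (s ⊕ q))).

0.98

s ∧ r = min(0.01, 0.51) = 0.01
p ∧ s = min(0.19, 0.01) = 0.01
(s ∧ r) ⊕ (p ∧ s) = min(1, 0.01 + 0.01) = min(1, 0.02) = 0.02
¬((s ∧ r) ⊕ (p ∧ s)) = 1 − 0.02 = 0.98
s ⊕ q = min(1, 0.01 + 0.22) = min(1, 0.23) = 0.23
p ⊙ (s ⊕ q) = max(0, 0.19 + 0.23 − 1) = max(0, -0.58) = 0.00
¬((s ∧ r) ⊕ (p ∧ s)) ⊕ (p ⊙ (s ⊕ q)) = min(1, 0.98 + 0.00) = min(1, 0.98) = 0.98
¬(¬((s ∧ r) ⊕ (p ∧ s)) ⊕ (p ⊙ (s ⊕ q))) = 1 − 0.98 = 0.02
¬¬(¬((s ∧ r) ⊕ (p ∧ s)) ⊕ (p ⊙ (s ⊕ q))) = 1 − 0.02 = 0.98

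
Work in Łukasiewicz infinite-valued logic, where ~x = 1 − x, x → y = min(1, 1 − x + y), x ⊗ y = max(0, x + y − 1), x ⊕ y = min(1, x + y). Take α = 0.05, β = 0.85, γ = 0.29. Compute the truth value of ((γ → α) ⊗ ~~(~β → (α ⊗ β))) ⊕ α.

0.66

γ → α = min(1, 1 − 0.29 + 0.05) = min(1, 0.76) = 0.76
~β = 1 − 0.85 = 0.15
α ⊗ β = max(0, 0.05 + 0.85 − 1) = max(0, -0.10) = 0.00
~β → (α ⊗ β) = min(1, 1 − 0.15 + 0.00) = min(1, 0.85) = 0.85
~(~β → (α ⊗ β)) = 1 − 0.85 = 0.15
~~(~β → (α ⊗ β)) = 1 − 0.15 = 0.85
(γ → α) ⊗ ~~(~β → (α ⊗ β)) = max(0, 0.76 + 0.85 − 1) = max(0, 0.61) = 0.61
((γ → α) ⊗ ~~(~β → (α ⊗ β))) ⊕ α = min(1, 0.61 + 0.05) = min(1, 0.66) = 0.66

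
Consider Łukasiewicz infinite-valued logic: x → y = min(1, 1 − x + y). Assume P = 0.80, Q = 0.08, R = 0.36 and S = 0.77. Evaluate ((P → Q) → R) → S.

P → Q = min(1, 1 − 0.80 + 0.08) = min(1, 0.28) = 0.28
(P → Q) → R = min(1, 1 − 0.28 + 0.36) = min(1, 1.08) = 1.00
((P → Q) → R) → S = min(1, 1 − 1.00 + 0.77) = min(1, 0.77) = 0.77

0.77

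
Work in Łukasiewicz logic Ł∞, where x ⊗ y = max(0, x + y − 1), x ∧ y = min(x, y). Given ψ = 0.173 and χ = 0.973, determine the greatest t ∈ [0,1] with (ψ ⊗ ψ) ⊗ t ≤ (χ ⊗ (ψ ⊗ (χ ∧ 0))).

ψ ⊗ ψ = max(0, 0.173 + 0.173 − 1) = max(0, -0.654) = 0.000
So the left factor is ψ ⊗ ψ = 0.000.
χ ∧ 0 = min(0.973, 0.000) = 0.000
ψ ⊗ (χ ∧ 0) = max(0, 0.173 + 0.000 − 1) = max(0, -0.827) = 0.000
χ ⊗ (ψ ⊗ (χ ∧ 0)) = max(0, 0.973 + 0.000 − 1) = max(0, -0.027) = 0.000
So the right-hand bound is χ ⊗ (ψ ⊗ (χ ∧ 0)) = 0.000.
The residuum of the Łukasiewicz t-norm gives the supremum: min(1, 1 − 0.000 + 0.000).
1 − 0.000 + 0.000 = 1.000, so t = min(1, 1.000) = 1.000.
Check: 0.000 ⊗ 1.000 = max(0, 0.000) = 0.000 ≤ 0.000.

1.000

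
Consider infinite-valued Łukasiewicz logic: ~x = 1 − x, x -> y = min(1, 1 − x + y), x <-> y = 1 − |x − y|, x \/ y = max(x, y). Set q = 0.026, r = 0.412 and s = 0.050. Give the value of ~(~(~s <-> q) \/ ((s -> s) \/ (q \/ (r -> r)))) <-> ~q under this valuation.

~s = 1 − 0.050 = 0.950
~s <-> q = 1 − |0.950 − 0.026| = 1 − 0.924 = 0.076
~(~s <-> q) = 1 − 0.076 = 0.924
s -> s = min(1, 1 − 0.050 + 0.050) = min(1, 1.000) = 1.000
r -> r = min(1, 1 − 0.412 + 0.412) = min(1, 1.000) = 1.000
q \/ (r -> r) = max(0.026, 1.000) = 1.000
(s -> s) \/ (q \/ (r -> r)) = max(1.000, 1.000) = 1.000
~(~s <-> q) \/ ((s -> s) \/ (q \/ (r -> r))) = max(0.924, 1.000) = 1.000
~(~(~s <-> q) \/ ((s -> s) \/ (q \/ (r -> r)))) = 1 − 1.000 = 0.000
~q = 1 − 0.026 = 0.974
~(~(~s <-> q) \/ ((s -> s) \/ (q \/ (r -> r)))) <-> ~q = 1 − |0.000 − 0.974| = 1 − 0.974 = 0.026

0.026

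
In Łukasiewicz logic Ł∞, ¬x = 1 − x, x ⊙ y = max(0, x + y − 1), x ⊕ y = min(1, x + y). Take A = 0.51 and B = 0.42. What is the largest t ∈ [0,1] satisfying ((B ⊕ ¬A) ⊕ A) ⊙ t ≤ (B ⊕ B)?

¬A = 1 − 0.51 = 0.49
B ⊕ ¬A = min(1, 0.42 + 0.49) = min(1, 0.91) = 0.91
(B ⊕ ¬A) ⊕ A = min(1, 0.91 + 0.51) = min(1, 1.42) = 1.00
So the left factor is (B ⊕ ¬A) ⊕ A = 1.00.
B ⊕ B = min(1, 0.42 + 0.42) = min(1, 0.84) = 0.84
So the right-hand bound is B ⊕ B = 0.84.
The residuum of the Łukasiewicz t-norm gives the supremum: min(1, 1 − 1.00 + 0.84).
1 − 1.00 + 0.84 = 0.84, so t = min(1, 0.84) = 0.84.
Check: 1.00 ⊙ 0.84 = max(0, 0.84) = 0.84 ≤ 0.84.

0.84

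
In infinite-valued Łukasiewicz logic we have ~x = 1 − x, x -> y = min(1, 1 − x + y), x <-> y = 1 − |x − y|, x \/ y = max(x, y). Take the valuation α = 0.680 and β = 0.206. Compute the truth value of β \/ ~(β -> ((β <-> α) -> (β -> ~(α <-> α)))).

β <-> α = 1 − |0.206 − 0.680| = 1 − 0.474 = 0.526
α <-> α = 1 − |0.680 − 0.680| = 1 − 0.000 = 1.000
~(α <-> α) = 1 − 1.000 = 0.000
β -> ~(α <-> α) = min(1, 1 − 0.206 + 0.000) = min(1, 0.794) = 0.794
(β <-> α) -> (β -> ~(α <-> α)) = min(1, 1 − 0.526 + 0.794) = min(1, 1.268) = 1.000
β -> ((β <-> α) -> (β -> ~(α <-> α))) = min(1, 1 − 0.206 + 1.000) = min(1, 1.794) = 1.000
~(β -> ((β <-> α) -> (β -> ~(α <-> α)))) = 1 − 1.000 = 0.000
β \/ ~(β -> ((β <-> α) -> (β -> ~(α <-> α)))) = max(0.206, 0.000) = 0.206

0.206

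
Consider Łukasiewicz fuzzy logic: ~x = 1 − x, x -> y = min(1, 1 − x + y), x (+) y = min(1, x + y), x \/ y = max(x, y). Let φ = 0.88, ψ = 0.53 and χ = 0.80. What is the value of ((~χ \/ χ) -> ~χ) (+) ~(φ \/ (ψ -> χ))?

~χ = 1 − 0.80 = 0.20
~χ \/ χ = max(0.20, 0.80) = 0.80
(~χ \/ χ) -> ~χ = min(1, 1 − 0.80 + 0.20) = min(1, 0.40) = 0.40
ψ -> χ = min(1, 1 − 0.53 + 0.80) = min(1, 1.27) = 1.00
φ \/ (ψ -> χ) = max(0.88, 1.00) = 1.00
~(φ \/ (ψ -> χ)) = 1 − 1.00 = 0.00
((~χ \/ χ) -> ~χ) (+) ~(φ \/ (ψ -> χ)) = min(1, 0.40 + 0.00) = min(1, 0.40) = 0.40

0.40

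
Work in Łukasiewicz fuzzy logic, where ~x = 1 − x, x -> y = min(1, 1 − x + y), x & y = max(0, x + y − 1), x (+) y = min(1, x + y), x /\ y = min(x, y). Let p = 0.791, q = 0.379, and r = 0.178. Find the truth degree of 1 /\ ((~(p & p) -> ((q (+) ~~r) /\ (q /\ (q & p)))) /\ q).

p & p = max(0, 0.791 + 0.791 − 1) = max(0, 0.582) = 0.582
~(p & p) = 1 − 0.582 = 0.418
~r = 1 − 0.178 = 0.822
~~r = 1 − 0.822 = 0.178
q (+) ~~r = min(1, 0.379 + 0.178) = min(1, 0.557) = 0.557
q & p = max(0, 0.379 + 0.791 − 1) = max(0, 0.170) = 0.170
q /\ (q & p) = min(0.379, 0.170) = 0.170
(q (+) ~~r) /\ (q /\ (q & p)) = min(0.557, 0.170) = 0.170
~(p & p) -> ((q (+) ~~r) /\ (q /\ (q & p))) = min(1, 1 − 0.418 + 0.170) = min(1, 0.752) = 0.752
(~(p & p) -> ((q (+) ~~r) /\ (q /\ (q & p)))) /\ q = min(0.752, 0.379) = 0.379
1 /\ ((~(p & p) -> ((q (+) ~~r) /\ (q /\ (q & p)))) /\ q) = min(1.000, 0.379) = 0.379

0.379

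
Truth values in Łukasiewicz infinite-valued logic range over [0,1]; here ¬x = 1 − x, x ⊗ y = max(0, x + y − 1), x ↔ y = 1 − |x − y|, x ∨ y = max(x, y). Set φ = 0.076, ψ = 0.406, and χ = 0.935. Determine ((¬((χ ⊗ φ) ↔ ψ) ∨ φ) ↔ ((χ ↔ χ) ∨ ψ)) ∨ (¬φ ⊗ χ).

χ ⊗ φ = max(0, 0.935 + 0.076 − 1) = max(0, 0.011) = 0.011
(χ ⊗ φ) ↔ ψ = 1 − |0.011 − 0.406| = 1 − 0.395 = 0.605
¬((χ ⊗ φ) ↔ ψ) = 1 − 0.605 = 0.395
¬((χ ⊗ φ) ↔ ψ) ∨ φ = max(0.395, 0.076) = 0.395
χ ↔ χ = 1 − |0.935 − 0.935| = 1 − 0.000 = 1.000
(χ ↔ χ) ∨ ψ = max(1.000, 0.406) = 1.000
(¬((χ ⊗ φ) ↔ ψ) ∨ φ) ↔ ((χ ↔ χ) ∨ ψ) = 1 − |0.395 − 1.000| = 1 − 0.605 = 0.395
¬φ = 1 − 0.076 = 0.924
¬φ ⊗ χ = max(0, 0.924 + 0.935 − 1) = max(0, 0.859) = 0.859
((¬((χ ⊗ φ) ↔ ψ) ∨ φ) ↔ ((χ ↔ χ) ∨ ψ)) ∨ (¬φ ⊗ χ) = max(0.395, 0.859) = 0.859

0.859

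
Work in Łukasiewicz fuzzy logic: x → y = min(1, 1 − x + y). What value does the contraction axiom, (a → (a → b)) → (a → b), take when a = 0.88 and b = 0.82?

0.94

a → b = min(1, 1 − 0.88 + 0.82) = min(1, 0.94) = 0.94
a → (a → b) = min(1, 1 − 0.88 + 0.94) = min(1, 1.06) = 1.00
(a → (a → b)) → (a → b) = min(1, 1 − 1.00 + 0.94) = min(1, 0.94) = 0.94
(The value 0.94 < 1 shows this instance is not satisfied; fails in Ł∞ (the t-norm is not idempotent).)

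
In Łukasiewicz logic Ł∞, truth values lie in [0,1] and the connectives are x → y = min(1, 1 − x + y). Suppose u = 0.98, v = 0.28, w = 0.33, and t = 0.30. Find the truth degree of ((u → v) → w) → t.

0.30

u → v = min(1, 1 − 0.98 + 0.28) = min(1, 0.30) = 0.30
(u → v) → w = min(1, 1 − 0.30 + 0.33) = min(1, 1.03) = 1.00
((u → v) → w) → t = min(1, 1 − 1.00 + 0.30) = min(1, 0.30) = 0.30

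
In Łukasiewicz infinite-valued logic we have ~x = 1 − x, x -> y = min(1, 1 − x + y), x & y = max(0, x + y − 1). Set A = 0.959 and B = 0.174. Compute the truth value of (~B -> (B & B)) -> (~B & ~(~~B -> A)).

0.826

~B = 1 − 0.174 = 0.826
B & B = max(0, 0.174 + 0.174 − 1) = max(0, -0.652) = 0.000
~B -> (B & B) = min(1, 1 − 0.826 + 0.000) = min(1, 0.174) = 0.174
~~B = 1 − 0.826 = 0.174
~~B -> A = min(1, 1 − 0.174 + 0.959) = min(1, 1.785) = 1.000
~(~~B -> A) = 1 − 1.000 = 0.000
~B & ~(~~B -> A) = max(0, 0.826 + 0.000 − 1) = max(0, -0.174) = 0.000
(~B -> (B & B)) -> (~B & ~(~~B -> A)) = min(1, 1 − 0.174 + 0.000) = min(1, 0.826) = 0.826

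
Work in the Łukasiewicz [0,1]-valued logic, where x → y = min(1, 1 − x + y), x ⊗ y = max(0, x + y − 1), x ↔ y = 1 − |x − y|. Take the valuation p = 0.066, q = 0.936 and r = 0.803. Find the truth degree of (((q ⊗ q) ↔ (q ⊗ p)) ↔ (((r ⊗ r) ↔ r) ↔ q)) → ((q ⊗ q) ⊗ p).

q ⊗ q = max(0, 0.936 + 0.936 − 1) = max(0, 0.872) = 0.872
q ⊗ p = max(0, 0.936 + 0.066 − 1) = max(0, 0.002) = 0.002
(q ⊗ q) ↔ (q ⊗ p) = 1 − |0.872 − 0.002| = 1 − 0.870 = 0.130
r ⊗ r = max(0, 0.803 + 0.803 − 1) = max(0, 0.606) = 0.606
(r ⊗ r) ↔ r = 1 − |0.606 − 0.803| = 1 − 0.197 = 0.803
((r ⊗ r) ↔ r) ↔ q = 1 − |0.803 − 0.936| = 1 − 0.133 = 0.867
((q ⊗ q) ↔ (q ⊗ p)) ↔ (((r ⊗ r) ↔ r) ↔ q) = 1 − |0.130 − 0.867| = 1 − 0.737 = 0.263
(q ⊗ q) ⊗ p = max(0, 0.872 + 0.066 − 1) = max(0, -0.062) = 0.000
(((q ⊗ q) ↔ (q ⊗ p)) ↔ (((r ⊗ r) ↔ r) ↔ q)) → ((q ⊗ q) ⊗ p) = min(1, 1 − 0.263 + 0.000) = min(1, 0.737) = 0.737

0.737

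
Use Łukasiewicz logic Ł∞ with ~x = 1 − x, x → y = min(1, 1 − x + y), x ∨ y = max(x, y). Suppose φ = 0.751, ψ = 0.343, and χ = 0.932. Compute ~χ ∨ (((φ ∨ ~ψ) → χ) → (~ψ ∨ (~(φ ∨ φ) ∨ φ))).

0.751

~χ = 1 − 0.932 = 0.068
~ψ = 1 − 0.343 = 0.657
φ ∨ ~ψ = max(0.751, 0.657) = 0.751
(φ ∨ ~ψ) → χ = min(1, 1 − 0.751 + 0.932) = min(1, 1.181) = 1.000
φ ∨ φ = max(0.751, 0.751) = 0.751
~(φ ∨ φ) = 1 − 0.751 = 0.249
~(φ ∨ φ) ∨ φ = max(0.249, 0.751) = 0.751
~ψ ∨ (~(φ ∨ φ) ∨ φ) = max(0.657, 0.751) = 0.751
((φ ∨ ~ψ) → χ) → (~ψ ∨ (~(φ ∨ φ) ∨ φ)) = min(1, 1 − 1.000 + 0.751) = min(1, 0.751) = 0.751
~χ ∨ (((φ ∨ ~ψ) → χ) → (~ψ ∨ (~(φ ∨ φ) ∨ φ))) = max(0.068, 0.751) = 0.751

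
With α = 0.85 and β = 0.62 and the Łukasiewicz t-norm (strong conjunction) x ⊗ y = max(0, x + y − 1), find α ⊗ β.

0.47

α ⊗ β = max(0, 0.85 + 0.62 − 1) = max(0, 0.47) = 0.47
For comparison, the Gödel (minimum) t-norm min(x, y) would give 0.62.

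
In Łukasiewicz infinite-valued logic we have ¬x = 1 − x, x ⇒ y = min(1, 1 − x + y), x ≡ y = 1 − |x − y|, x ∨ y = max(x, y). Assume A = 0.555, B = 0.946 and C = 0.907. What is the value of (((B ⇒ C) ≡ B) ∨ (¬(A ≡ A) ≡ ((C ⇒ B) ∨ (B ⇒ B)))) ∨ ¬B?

0.985

B ⇒ C = min(1, 1 − 0.946 + 0.907) = min(1, 0.961) = 0.961
(B ⇒ C) ≡ B = 1 − |0.961 − 0.946| = 1 − 0.015 = 0.985
A ≡ A = 1 − |0.555 − 0.555| = 1 − 0.000 = 1.000
¬(A ≡ A) = 1 − 1.000 = 0.000
C ⇒ B = min(1, 1 − 0.907 + 0.946) = min(1, 1.039) = 1.000
B ⇒ B = min(1, 1 − 0.946 + 0.946) = min(1, 1.000) = 1.000
(C ⇒ B) ∨ (B ⇒ B) = max(1.000, 1.000) = 1.000
¬(A ≡ A) ≡ ((C ⇒ B) ∨ (B ⇒ B)) = 1 − |0.000 − 1.000| = 1 − 1.000 = 0.000
((B ⇒ C) ≡ B) ∨ (¬(A ≡ A) ≡ ((C ⇒ B) ∨ (B ⇒ B))) = max(0.985, 0.000) = 0.985
¬B = 1 − 0.946 = 0.054
(((B ⇒ C) ≡ B) ∨ (¬(A ≡ A) ≡ ((C ⇒ B) ∨ (B ⇒ B)))) ∨ ¬B = max(0.985, 0.054) = 0.985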